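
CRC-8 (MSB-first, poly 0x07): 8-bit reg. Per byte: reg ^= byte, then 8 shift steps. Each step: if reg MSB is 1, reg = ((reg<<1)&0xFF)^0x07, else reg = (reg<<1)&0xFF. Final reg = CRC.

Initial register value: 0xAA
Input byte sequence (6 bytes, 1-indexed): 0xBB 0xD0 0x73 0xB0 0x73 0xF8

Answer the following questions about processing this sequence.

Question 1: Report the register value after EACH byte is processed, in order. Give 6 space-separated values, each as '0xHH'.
0x77 0x7C 0x2D 0xDA 0x56 0x43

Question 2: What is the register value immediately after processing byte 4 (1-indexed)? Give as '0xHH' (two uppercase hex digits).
After byte 1 (0xBB): reg=0x77
After byte 2 (0xD0): reg=0x7C
After byte 3 (0x73): reg=0x2D
After byte 4 (0xB0): reg=0xDA

Answer: 0xDA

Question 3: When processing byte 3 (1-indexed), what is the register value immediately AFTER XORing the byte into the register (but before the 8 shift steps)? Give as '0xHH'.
Answer: 0x0F

Derivation:
Register before byte 3: 0x7C
Byte 3: 0x73
0x7C XOR 0x73 = 0x0F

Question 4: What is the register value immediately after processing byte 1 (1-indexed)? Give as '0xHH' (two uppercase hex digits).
Answer: 0x77

Derivation:
After byte 1 (0xBB): reg=0x77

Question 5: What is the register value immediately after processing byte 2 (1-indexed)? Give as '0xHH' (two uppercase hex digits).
After byte 1 (0xBB): reg=0x77
After byte 2 (0xD0): reg=0x7C

Answer: 0x7C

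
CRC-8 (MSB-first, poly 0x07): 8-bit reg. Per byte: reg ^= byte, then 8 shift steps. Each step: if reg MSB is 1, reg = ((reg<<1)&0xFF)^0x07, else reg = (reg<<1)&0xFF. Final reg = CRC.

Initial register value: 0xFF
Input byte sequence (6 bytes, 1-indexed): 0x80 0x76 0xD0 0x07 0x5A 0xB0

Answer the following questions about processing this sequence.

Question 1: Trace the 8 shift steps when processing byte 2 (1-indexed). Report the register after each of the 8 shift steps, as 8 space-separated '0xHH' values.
Answer: 0x18 0x30 0x60 0xC0 0x87 0x09 0x12 0x24

Derivation:
After byte 1 (0x80): reg=0x7A
Register before byte 2: 0x7A
After XOR with byte 0x76: 0x0C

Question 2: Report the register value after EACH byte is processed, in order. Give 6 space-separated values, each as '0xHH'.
0x7A 0x24 0xC2 0x55 0x2D 0xDA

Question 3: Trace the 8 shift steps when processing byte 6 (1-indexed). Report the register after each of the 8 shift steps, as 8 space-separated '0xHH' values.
Answer: 0x3D 0x7A 0xF4 0xEF 0xD9 0xB5 0x6D 0xDA

Derivation:
After byte 1 (0x80): reg=0x7A
After byte 2 (0x76): reg=0x24
After byte 3 (0xD0): reg=0xC2
After byte 4 (0x07): reg=0x55
After byte 5 (0x5A): reg=0x2D
Register before byte 6: 0x2D
After XOR with byte 0xB0: 0x9D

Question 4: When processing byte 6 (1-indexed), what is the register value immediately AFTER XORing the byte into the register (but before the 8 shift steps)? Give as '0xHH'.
Answer: 0x9D

Derivation:
Register before byte 6: 0x2D
Byte 6: 0xB0
0x2D XOR 0xB0 = 0x9D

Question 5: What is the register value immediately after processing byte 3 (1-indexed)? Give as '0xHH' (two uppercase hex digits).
After byte 1 (0x80): reg=0x7A
After byte 2 (0x76): reg=0x24
After byte 3 (0xD0): reg=0xC2

Answer: 0xC2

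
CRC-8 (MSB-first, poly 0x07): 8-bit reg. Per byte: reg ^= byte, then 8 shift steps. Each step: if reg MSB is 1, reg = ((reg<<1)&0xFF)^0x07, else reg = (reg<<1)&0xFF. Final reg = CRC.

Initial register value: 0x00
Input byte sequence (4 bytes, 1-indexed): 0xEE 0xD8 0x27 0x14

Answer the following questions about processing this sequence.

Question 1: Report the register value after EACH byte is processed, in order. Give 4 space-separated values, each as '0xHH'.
0x84 0x93 0x05 0x77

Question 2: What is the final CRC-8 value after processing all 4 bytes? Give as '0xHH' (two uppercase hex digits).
After byte 1 (0xEE): reg=0x84
After byte 2 (0xD8): reg=0x93
After byte 3 (0x27): reg=0x05
After byte 4 (0x14): reg=0x77

Answer: 0x77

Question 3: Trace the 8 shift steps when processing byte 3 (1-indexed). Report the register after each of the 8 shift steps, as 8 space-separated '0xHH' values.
After byte 1 (0xEE): reg=0x84
After byte 2 (0xD8): reg=0x93
Register before byte 3: 0x93
After XOR with byte 0x27: 0xB4

Answer: 0x6F 0xDE 0xBB 0x71 0xE2 0xC3 0x81 0x05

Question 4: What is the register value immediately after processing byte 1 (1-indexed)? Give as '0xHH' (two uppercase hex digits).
After byte 1 (0xEE): reg=0x84

Answer: 0x84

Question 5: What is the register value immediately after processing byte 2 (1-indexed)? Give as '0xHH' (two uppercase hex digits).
Answer: 0x93

Derivation:
After byte 1 (0xEE): reg=0x84
After byte 2 (0xD8): reg=0x93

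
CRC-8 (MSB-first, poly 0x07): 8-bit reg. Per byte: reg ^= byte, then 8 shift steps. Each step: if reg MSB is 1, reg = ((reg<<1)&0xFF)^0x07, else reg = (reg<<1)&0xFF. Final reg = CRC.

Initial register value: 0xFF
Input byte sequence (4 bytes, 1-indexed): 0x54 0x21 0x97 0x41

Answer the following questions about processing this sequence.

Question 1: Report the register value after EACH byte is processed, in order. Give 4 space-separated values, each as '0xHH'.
0x58 0x68 0xF3 0x17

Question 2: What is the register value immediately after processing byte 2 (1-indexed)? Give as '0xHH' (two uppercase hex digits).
After byte 1 (0x54): reg=0x58
After byte 2 (0x21): reg=0x68

Answer: 0x68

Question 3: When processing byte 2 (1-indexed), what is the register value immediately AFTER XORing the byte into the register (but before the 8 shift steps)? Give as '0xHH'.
Register before byte 2: 0x58
Byte 2: 0x21
0x58 XOR 0x21 = 0x79

Answer: 0x79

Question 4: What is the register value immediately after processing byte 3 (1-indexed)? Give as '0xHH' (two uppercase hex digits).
Answer: 0xF3

Derivation:
After byte 1 (0x54): reg=0x58
After byte 2 (0x21): reg=0x68
After byte 3 (0x97): reg=0xF3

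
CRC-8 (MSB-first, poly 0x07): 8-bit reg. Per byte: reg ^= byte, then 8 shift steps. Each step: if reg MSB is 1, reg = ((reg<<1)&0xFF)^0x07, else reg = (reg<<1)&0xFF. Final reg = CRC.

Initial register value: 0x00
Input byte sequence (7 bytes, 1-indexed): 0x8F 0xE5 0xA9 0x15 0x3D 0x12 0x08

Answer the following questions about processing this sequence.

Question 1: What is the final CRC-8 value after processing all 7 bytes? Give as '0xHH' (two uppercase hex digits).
Answer: 0xCB

Derivation:
After byte 1 (0x8F): reg=0xA4
After byte 2 (0xE5): reg=0xC0
After byte 3 (0xA9): reg=0x18
After byte 4 (0x15): reg=0x23
After byte 5 (0x3D): reg=0x5A
After byte 6 (0x12): reg=0xFF
After byte 7 (0x08): reg=0xCB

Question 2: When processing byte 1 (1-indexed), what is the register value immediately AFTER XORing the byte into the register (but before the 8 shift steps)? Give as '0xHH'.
Register before byte 1: 0x00
Byte 1: 0x8F
0x00 XOR 0x8F = 0x8F

Answer: 0x8F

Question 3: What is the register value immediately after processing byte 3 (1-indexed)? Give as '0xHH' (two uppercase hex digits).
Answer: 0x18

Derivation:
After byte 1 (0x8F): reg=0xA4
After byte 2 (0xE5): reg=0xC0
After byte 3 (0xA9): reg=0x18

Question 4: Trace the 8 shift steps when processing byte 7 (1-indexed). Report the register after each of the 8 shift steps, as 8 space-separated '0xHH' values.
Answer: 0xE9 0xD5 0xAD 0x5D 0xBA 0x73 0xE6 0xCB

Derivation:
After byte 1 (0x8F): reg=0xA4
After byte 2 (0xE5): reg=0xC0
After byte 3 (0xA9): reg=0x18
After byte 4 (0x15): reg=0x23
After byte 5 (0x3D): reg=0x5A
After byte 6 (0x12): reg=0xFF
Register before byte 7: 0xFF
After XOR with byte 0x08: 0xF7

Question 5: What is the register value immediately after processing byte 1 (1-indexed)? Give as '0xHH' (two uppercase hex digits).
Answer: 0xA4

Derivation:
After byte 1 (0x8F): reg=0xA4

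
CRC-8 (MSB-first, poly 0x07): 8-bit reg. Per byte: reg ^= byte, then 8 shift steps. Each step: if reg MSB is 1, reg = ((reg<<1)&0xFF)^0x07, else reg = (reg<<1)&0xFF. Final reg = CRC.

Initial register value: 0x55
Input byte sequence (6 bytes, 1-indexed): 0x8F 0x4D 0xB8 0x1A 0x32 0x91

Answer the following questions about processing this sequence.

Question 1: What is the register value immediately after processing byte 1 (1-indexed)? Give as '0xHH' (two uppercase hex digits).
Answer: 0x08

Derivation:
After byte 1 (0x8F): reg=0x08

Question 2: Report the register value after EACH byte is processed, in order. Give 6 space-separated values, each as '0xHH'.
0x08 0xDC 0x3B 0xE7 0x25 0x05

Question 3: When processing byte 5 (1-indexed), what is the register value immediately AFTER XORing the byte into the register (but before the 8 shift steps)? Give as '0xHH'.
Register before byte 5: 0xE7
Byte 5: 0x32
0xE7 XOR 0x32 = 0xD5

Answer: 0xD5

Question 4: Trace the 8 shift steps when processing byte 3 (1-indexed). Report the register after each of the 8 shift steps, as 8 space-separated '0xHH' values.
Answer: 0xC8 0x97 0x29 0x52 0xA4 0x4F 0x9E 0x3B

Derivation:
After byte 1 (0x8F): reg=0x08
After byte 2 (0x4D): reg=0xDC
Register before byte 3: 0xDC
After XOR with byte 0xB8: 0x64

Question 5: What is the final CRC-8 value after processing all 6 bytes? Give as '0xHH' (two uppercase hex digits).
Answer: 0x05

Derivation:
After byte 1 (0x8F): reg=0x08
After byte 2 (0x4D): reg=0xDC
After byte 3 (0xB8): reg=0x3B
After byte 4 (0x1A): reg=0xE7
After byte 5 (0x32): reg=0x25
After byte 6 (0x91): reg=0x05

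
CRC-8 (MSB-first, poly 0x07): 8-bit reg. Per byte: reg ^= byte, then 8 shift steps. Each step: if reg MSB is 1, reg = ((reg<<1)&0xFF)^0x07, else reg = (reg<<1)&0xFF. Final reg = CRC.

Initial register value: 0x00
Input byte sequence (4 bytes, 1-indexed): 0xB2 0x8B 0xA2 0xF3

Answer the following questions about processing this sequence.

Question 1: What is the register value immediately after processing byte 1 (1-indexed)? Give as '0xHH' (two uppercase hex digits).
Answer: 0x17

Derivation:
After byte 1 (0xB2): reg=0x17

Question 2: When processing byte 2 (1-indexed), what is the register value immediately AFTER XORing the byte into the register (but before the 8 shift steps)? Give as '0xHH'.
Register before byte 2: 0x17
Byte 2: 0x8B
0x17 XOR 0x8B = 0x9C

Answer: 0x9C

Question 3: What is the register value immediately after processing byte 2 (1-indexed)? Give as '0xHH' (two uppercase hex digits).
Answer: 0xDD

Derivation:
After byte 1 (0xB2): reg=0x17
After byte 2 (0x8B): reg=0xDD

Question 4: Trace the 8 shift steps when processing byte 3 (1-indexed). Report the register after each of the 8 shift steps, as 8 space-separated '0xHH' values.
After byte 1 (0xB2): reg=0x17
After byte 2 (0x8B): reg=0xDD
Register before byte 3: 0xDD
After XOR with byte 0xA2: 0x7F

Answer: 0xFE 0xFB 0xF1 0xE5 0xCD 0x9D 0x3D 0x7A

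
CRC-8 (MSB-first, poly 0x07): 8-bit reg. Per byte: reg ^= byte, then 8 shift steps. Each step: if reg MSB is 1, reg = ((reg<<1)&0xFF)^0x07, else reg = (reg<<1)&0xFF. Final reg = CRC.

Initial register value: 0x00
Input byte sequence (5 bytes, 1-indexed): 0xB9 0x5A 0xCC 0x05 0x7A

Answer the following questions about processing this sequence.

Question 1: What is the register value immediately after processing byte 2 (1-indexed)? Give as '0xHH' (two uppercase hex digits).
After byte 1 (0xB9): reg=0x26
After byte 2 (0x5A): reg=0x73

Answer: 0x73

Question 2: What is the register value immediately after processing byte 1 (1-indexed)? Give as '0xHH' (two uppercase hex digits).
Answer: 0x26

Derivation:
After byte 1 (0xB9): reg=0x26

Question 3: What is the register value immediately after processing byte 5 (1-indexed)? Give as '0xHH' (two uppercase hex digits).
Answer: 0x8D

Derivation:
After byte 1 (0xB9): reg=0x26
After byte 2 (0x5A): reg=0x73
After byte 3 (0xCC): reg=0x34
After byte 4 (0x05): reg=0x97
After byte 5 (0x7A): reg=0x8D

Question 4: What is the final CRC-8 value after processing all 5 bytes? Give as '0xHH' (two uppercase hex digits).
After byte 1 (0xB9): reg=0x26
After byte 2 (0x5A): reg=0x73
After byte 3 (0xCC): reg=0x34
After byte 4 (0x05): reg=0x97
After byte 5 (0x7A): reg=0x8D

Answer: 0x8D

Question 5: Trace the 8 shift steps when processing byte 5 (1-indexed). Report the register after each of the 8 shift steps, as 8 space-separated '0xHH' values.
After byte 1 (0xB9): reg=0x26
After byte 2 (0x5A): reg=0x73
After byte 3 (0xCC): reg=0x34
After byte 4 (0x05): reg=0x97
Register before byte 5: 0x97
After XOR with byte 0x7A: 0xED

Answer: 0xDD 0xBD 0x7D 0xFA 0xF3 0xE1 0xC5 0x8D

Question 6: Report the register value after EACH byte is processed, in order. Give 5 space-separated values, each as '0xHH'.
0x26 0x73 0x34 0x97 0x8D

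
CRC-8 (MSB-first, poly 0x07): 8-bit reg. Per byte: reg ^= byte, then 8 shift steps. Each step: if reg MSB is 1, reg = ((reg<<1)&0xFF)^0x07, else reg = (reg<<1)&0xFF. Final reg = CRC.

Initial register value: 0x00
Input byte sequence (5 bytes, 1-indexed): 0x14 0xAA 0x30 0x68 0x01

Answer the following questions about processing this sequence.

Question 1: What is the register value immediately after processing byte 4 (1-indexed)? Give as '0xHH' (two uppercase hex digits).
Answer: 0x16

Derivation:
After byte 1 (0x14): reg=0x6C
After byte 2 (0xAA): reg=0x5C
After byte 3 (0x30): reg=0x03
After byte 4 (0x68): reg=0x16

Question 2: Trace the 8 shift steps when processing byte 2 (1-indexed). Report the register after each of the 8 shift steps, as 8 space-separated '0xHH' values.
Answer: 0x8B 0x11 0x22 0x44 0x88 0x17 0x2E 0x5C

Derivation:
After byte 1 (0x14): reg=0x6C
Register before byte 2: 0x6C
After XOR with byte 0xAA: 0xC6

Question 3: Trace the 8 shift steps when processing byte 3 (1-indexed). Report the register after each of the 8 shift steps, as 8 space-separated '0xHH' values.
After byte 1 (0x14): reg=0x6C
After byte 2 (0xAA): reg=0x5C
Register before byte 3: 0x5C
After XOR with byte 0x30: 0x6C

Answer: 0xD8 0xB7 0x69 0xD2 0xA3 0x41 0x82 0x03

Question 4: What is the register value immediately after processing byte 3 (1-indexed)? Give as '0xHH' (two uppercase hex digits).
After byte 1 (0x14): reg=0x6C
After byte 2 (0xAA): reg=0x5C
After byte 3 (0x30): reg=0x03

Answer: 0x03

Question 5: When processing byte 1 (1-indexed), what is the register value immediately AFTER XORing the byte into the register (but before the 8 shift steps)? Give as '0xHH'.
Register before byte 1: 0x00
Byte 1: 0x14
0x00 XOR 0x14 = 0x14

Answer: 0x14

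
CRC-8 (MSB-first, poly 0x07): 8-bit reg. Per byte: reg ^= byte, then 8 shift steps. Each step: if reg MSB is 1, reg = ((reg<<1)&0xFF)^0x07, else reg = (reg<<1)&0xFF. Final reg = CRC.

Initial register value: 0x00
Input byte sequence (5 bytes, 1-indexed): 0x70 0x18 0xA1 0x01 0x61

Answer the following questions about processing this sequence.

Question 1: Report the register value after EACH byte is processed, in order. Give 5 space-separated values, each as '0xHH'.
0x57 0xEA 0xF6 0xCB 0x5F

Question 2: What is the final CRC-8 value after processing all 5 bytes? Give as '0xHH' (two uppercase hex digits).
After byte 1 (0x70): reg=0x57
After byte 2 (0x18): reg=0xEA
After byte 3 (0xA1): reg=0xF6
After byte 4 (0x01): reg=0xCB
After byte 5 (0x61): reg=0x5F

Answer: 0x5F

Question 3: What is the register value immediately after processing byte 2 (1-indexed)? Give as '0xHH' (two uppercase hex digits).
After byte 1 (0x70): reg=0x57
After byte 2 (0x18): reg=0xEA

Answer: 0xEA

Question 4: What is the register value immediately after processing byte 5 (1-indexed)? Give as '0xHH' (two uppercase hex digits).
Answer: 0x5F

Derivation:
After byte 1 (0x70): reg=0x57
After byte 2 (0x18): reg=0xEA
After byte 3 (0xA1): reg=0xF6
After byte 4 (0x01): reg=0xCB
After byte 5 (0x61): reg=0x5F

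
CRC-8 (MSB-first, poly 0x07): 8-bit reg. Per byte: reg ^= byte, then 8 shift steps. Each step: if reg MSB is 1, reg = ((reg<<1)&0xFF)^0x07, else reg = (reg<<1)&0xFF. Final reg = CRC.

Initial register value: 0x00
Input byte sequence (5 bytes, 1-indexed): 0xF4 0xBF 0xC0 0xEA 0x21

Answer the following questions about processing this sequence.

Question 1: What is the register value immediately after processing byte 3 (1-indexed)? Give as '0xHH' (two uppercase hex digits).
Answer: 0x05

Derivation:
After byte 1 (0xF4): reg=0xC2
After byte 2 (0xBF): reg=0x74
After byte 3 (0xC0): reg=0x05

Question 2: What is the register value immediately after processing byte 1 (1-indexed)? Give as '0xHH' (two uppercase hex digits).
Answer: 0xC2

Derivation:
After byte 1 (0xF4): reg=0xC2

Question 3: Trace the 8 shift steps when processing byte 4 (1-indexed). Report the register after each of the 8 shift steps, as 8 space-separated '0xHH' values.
After byte 1 (0xF4): reg=0xC2
After byte 2 (0xBF): reg=0x74
After byte 3 (0xC0): reg=0x05
Register before byte 4: 0x05
After XOR with byte 0xEA: 0xEF

Answer: 0xD9 0xB5 0x6D 0xDA 0xB3 0x61 0xC2 0x83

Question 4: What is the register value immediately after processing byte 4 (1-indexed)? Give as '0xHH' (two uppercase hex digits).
After byte 1 (0xF4): reg=0xC2
After byte 2 (0xBF): reg=0x74
After byte 3 (0xC0): reg=0x05
After byte 4 (0xEA): reg=0x83

Answer: 0x83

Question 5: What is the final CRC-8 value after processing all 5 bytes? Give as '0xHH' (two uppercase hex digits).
After byte 1 (0xF4): reg=0xC2
After byte 2 (0xBF): reg=0x74
After byte 3 (0xC0): reg=0x05
After byte 4 (0xEA): reg=0x83
After byte 5 (0x21): reg=0x67

Answer: 0x67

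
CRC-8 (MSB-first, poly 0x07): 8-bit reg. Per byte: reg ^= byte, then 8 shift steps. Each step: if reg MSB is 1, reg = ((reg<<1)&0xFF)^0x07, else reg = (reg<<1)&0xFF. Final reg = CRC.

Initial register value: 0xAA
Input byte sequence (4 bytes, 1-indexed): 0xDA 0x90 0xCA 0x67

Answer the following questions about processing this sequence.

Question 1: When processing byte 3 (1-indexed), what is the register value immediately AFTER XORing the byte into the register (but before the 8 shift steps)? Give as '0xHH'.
Answer: 0x91

Derivation:
Register before byte 3: 0x5B
Byte 3: 0xCA
0x5B XOR 0xCA = 0x91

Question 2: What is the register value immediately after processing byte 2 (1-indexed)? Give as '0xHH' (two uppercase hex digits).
After byte 1 (0xDA): reg=0x57
After byte 2 (0x90): reg=0x5B

Answer: 0x5B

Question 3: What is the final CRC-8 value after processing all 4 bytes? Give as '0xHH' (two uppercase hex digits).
After byte 1 (0xDA): reg=0x57
After byte 2 (0x90): reg=0x5B
After byte 3 (0xCA): reg=0xFE
After byte 4 (0x67): reg=0xC6

Answer: 0xC6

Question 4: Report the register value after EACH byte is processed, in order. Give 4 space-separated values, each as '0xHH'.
0x57 0x5B 0xFE 0xC6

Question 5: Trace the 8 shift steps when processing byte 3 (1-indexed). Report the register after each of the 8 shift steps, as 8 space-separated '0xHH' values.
Answer: 0x25 0x4A 0x94 0x2F 0x5E 0xBC 0x7F 0xFE

Derivation:
After byte 1 (0xDA): reg=0x57
After byte 2 (0x90): reg=0x5B
Register before byte 3: 0x5B
After XOR with byte 0xCA: 0x91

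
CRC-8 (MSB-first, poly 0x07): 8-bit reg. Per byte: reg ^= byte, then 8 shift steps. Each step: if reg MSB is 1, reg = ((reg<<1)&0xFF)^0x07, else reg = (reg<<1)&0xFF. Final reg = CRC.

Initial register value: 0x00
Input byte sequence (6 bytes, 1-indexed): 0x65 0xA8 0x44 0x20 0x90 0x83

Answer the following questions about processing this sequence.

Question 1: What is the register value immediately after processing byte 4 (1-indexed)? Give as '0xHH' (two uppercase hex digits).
After byte 1 (0x65): reg=0x3C
After byte 2 (0xA8): reg=0xE5
After byte 3 (0x44): reg=0x6E
After byte 4 (0x20): reg=0xED

Answer: 0xED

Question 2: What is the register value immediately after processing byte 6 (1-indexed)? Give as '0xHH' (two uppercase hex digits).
Answer: 0xCB

Derivation:
After byte 1 (0x65): reg=0x3C
After byte 2 (0xA8): reg=0xE5
After byte 3 (0x44): reg=0x6E
After byte 4 (0x20): reg=0xED
After byte 5 (0x90): reg=0x74
After byte 6 (0x83): reg=0xCB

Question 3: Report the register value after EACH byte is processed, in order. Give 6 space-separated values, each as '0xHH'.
0x3C 0xE5 0x6E 0xED 0x74 0xCB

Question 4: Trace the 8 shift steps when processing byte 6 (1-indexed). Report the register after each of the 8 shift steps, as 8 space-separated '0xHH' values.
Answer: 0xE9 0xD5 0xAD 0x5D 0xBA 0x73 0xE6 0xCB

Derivation:
After byte 1 (0x65): reg=0x3C
After byte 2 (0xA8): reg=0xE5
After byte 3 (0x44): reg=0x6E
After byte 4 (0x20): reg=0xED
After byte 5 (0x90): reg=0x74
Register before byte 6: 0x74
After XOR with byte 0x83: 0xF7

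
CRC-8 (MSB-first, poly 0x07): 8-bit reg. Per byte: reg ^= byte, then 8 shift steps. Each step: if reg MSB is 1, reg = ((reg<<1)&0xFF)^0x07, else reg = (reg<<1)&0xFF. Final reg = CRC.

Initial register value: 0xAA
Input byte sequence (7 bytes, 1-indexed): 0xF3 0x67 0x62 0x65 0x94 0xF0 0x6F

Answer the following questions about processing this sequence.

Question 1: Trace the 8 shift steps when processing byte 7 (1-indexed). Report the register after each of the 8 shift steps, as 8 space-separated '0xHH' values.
After byte 1 (0xF3): reg=0x88
After byte 2 (0x67): reg=0x83
After byte 3 (0x62): reg=0xA9
After byte 4 (0x65): reg=0x6A
After byte 5 (0x94): reg=0xF4
After byte 6 (0xF0): reg=0x1C
Register before byte 7: 0x1C
After XOR with byte 0x6F: 0x73

Answer: 0xE6 0xCB 0x91 0x25 0x4A 0x94 0x2F 0x5E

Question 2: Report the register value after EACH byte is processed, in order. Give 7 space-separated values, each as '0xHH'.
0x88 0x83 0xA9 0x6A 0xF4 0x1C 0x5E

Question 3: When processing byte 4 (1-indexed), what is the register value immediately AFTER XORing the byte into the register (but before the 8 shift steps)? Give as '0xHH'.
Register before byte 4: 0xA9
Byte 4: 0x65
0xA9 XOR 0x65 = 0xCC

Answer: 0xCC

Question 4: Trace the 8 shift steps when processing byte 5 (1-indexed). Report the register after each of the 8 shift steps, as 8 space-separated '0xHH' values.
After byte 1 (0xF3): reg=0x88
After byte 2 (0x67): reg=0x83
After byte 3 (0x62): reg=0xA9
After byte 4 (0x65): reg=0x6A
Register before byte 5: 0x6A
After XOR with byte 0x94: 0xFE

Answer: 0xFB 0xF1 0xE5 0xCD 0x9D 0x3D 0x7A 0xF4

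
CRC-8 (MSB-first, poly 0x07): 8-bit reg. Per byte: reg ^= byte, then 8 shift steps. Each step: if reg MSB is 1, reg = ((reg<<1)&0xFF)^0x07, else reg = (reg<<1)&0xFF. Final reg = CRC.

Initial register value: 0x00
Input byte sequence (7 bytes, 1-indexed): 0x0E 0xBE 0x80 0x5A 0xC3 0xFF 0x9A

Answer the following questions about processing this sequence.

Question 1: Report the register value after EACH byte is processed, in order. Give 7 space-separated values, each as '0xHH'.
0x2A 0xE5 0x3C 0x35 0xCC 0x99 0x09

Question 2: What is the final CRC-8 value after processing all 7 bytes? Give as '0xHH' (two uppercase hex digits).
Answer: 0x09

Derivation:
After byte 1 (0x0E): reg=0x2A
After byte 2 (0xBE): reg=0xE5
After byte 3 (0x80): reg=0x3C
After byte 4 (0x5A): reg=0x35
After byte 5 (0xC3): reg=0xCC
After byte 6 (0xFF): reg=0x99
After byte 7 (0x9A): reg=0x09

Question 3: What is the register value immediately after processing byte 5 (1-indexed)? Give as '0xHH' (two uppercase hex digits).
After byte 1 (0x0E): reg=0x2A
After byte 2 (0xBE): reg=0xE5
After byte 3 (0x80): reg=0x3C
After byte 4 (0x5A): reg=0x35
After byte 5 (0xC3): reg=0xCC

Answer: 0xCC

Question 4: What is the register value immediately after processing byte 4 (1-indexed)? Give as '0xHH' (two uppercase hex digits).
Answer: 0x35

Derivation:
After byte 1 (0x0E): reg=0x2A
After byte 2 (0xBE): reg=0xE5
After byte 3 (0x80): reg=0x3C
After byte 4 (0x5A): reg=0x35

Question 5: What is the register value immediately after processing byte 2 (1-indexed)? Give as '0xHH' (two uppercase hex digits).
After byte 1 (0x0E): reg=0x2A
After byte 2 (0xBE): reg=0xE5

Answer: 0xE5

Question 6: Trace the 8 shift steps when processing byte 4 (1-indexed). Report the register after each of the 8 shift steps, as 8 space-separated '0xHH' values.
After byte 1 (0x0E): reg=0x2A
After byte 2 (0xBE): reg=0xE5
After byte 3 (0x80): reg=0x3C
Register before byte 4: 0x3C
After XOR with byte 0x5A: 0x66

Answer: 0xCC 0x9F 0x39 0x72 0xE4 0xCF 0x99 0x35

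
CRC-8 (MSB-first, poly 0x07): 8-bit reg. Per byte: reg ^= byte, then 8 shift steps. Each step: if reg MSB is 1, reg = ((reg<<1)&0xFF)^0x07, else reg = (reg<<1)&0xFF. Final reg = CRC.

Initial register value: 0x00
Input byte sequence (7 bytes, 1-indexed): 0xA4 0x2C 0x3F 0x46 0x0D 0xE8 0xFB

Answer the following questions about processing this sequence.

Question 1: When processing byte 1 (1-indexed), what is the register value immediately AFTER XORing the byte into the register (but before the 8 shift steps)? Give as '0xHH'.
Register before byte 1: 0x00
Byte 1: 0xA4
0x00 XOR 0xA4 = 0xA4

Answer: 0xA4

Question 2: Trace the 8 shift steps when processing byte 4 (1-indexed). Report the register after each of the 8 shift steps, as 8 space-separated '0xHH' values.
Answer: 0x94 0x2F 0x5E 0xBC 0x7F 0xFE 0xFB 0xF1

Derivation:
After byte 1 (0xA4): reg=0x75
After byte 2 (0x2C): reg=0x88
After byte 3 (0x3F): reg=0x0C
Register before byte 4: 0x0C
After XOR with byte 0x46: 0x4A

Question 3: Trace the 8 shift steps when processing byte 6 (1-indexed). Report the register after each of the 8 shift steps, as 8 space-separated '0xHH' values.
Answer: 0x24 0x48 0x90 0x27 0x4E 0x9C 0x3F 0x7E

Derivation:
After byte 1 (0xA4): reg=0x75
After byte 2 (0x2C): reg=0x88
After byte 3 (0x3F): reg=0x0C
After byte 4 (0x46): reg=0xF1
After byte 5 (0x0D): reg=0xFA
Register before byte 6: 0xFA
After XOR with byte 0xE8: 0x12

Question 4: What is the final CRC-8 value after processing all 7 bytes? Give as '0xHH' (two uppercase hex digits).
After byte 1 (0xA4): reg=0x75
After byte 2 (0x2C): reg=0x88
After byte 3 (0x3F): reg=0x0C
After byte 4 (0x46): reg=0xF1
After byte 5 (0x0D): reg=0xFA
After byte 6 (0xE8): reg=0x7E
After byte 7 (0xFB): reg=0x92

Answer: 0x92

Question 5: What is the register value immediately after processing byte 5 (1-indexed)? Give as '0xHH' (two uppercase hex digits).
After byte 1 (0xA4): reg=0x75
After byte 2 (0x2C): reg=0x88
After byte 3 (0x3F): reg=0x0C
After byte 4 (0x46): reg=0xF1
After byte 5 (0x0D): reg=0xFA

Answer: 0xFA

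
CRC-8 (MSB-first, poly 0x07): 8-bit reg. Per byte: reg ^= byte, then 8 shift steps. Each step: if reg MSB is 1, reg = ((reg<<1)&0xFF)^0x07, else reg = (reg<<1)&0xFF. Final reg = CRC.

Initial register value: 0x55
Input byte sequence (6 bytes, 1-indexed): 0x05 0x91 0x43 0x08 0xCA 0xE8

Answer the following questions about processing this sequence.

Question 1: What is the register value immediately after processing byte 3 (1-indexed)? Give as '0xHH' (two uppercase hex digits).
Answer: 0x1E

Derivation:
After byte 1 (0x05): reg=0xB7
After byte 2 (0x91): reg=0xF2
After byte 3 (0x43): reg=0x1E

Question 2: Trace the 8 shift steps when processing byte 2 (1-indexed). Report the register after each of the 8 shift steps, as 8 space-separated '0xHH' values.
After byte 1 (0x05): reg=0xB7
Register before byte 2: 0xB7
After XOR with byte 0x91: 0x26

Answer: 0x4C 0x98 0x37 0x6E 0xDC 0xBF 0x79 0xF2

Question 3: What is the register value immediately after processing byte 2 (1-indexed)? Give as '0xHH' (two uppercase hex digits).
Answer: 0xF2

Derivation:
After byte 1 (0x05): reg=0xB7
After byte 2 (0x91): reg=0xF2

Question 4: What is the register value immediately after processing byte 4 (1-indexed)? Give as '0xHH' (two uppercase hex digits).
After byte 1 (0x05): reg=0xB7
After byte 2 (0x91): reg=0xF2
After byte 3 (0x43): reg=0x1E
After byte 4 (0x08): reg=0x62

Answer: 0x62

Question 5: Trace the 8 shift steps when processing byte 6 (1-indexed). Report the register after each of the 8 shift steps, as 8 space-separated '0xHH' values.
After byte 1 (0x05): reg=0xB7
After byte 2 (0x91): reg=0xF2
After byte 3 (0x43): reg=0x1E
After byte 4 (0x08): reg=0x62
After byte 5 (0xCA): reg=0x51
Register before byte 6: 0x51
After XOR with byte 0xE8: 0xB9

Answer: 0x75 0xEA 0xD3 0xA1 0x45 0x8A 0x13 0x26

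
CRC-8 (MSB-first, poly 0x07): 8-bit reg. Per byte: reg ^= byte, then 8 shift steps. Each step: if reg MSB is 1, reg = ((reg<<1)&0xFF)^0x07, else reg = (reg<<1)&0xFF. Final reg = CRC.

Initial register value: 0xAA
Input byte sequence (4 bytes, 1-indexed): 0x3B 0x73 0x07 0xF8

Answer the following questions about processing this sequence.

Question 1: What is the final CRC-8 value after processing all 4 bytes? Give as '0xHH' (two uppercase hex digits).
After byte 1 (0x3B): reg=0xFE
After byte 2 (0x73): reg=0xAA
After byte 3 (0x07): reg=0x4A
After byte 4 (0xF8): reg=0x17

Answer: 0x17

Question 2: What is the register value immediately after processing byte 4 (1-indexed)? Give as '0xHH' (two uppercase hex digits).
After byte 1 (0x3B): reg=0xFE
After byte 2 (0x73): reg=0xAA
After byte 3 (0x07): reg=0x4A
After byte 4 (0xF8): reg=0x17

Answer: 0x17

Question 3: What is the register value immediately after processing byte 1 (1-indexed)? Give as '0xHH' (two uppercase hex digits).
After byte 1 (0x3B): reg=0xFE

Answer: 0xFE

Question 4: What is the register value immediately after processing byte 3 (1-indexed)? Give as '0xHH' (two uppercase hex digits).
Answer: 0x4A

Derivation:
After byte 1 (0x3B): reg=0xFE
After byte 2 (0x73): reg=0xAA
After byte 3 (0x07): reg=0x4A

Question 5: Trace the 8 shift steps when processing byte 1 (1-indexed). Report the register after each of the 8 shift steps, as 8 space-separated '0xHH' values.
Register before byte 1: 0xAA
After XOR with byte 0x3B: 0x91

Answer: 0x25 0x4A 0x94 0x2F 0x5E 0xBC 0x7F 0xFE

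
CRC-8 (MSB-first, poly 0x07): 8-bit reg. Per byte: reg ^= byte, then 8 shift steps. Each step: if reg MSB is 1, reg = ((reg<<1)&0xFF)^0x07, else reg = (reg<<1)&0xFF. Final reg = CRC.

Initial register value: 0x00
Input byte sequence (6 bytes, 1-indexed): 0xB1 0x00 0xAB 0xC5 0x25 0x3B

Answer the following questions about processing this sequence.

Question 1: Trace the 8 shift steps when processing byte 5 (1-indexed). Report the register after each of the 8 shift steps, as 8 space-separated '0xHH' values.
Answer: 0xE2 0xC3 0x81 0x05 0x0A 0x14 0x28 0x50

Derivation:
After byte 1 (0xB1): reg=0x1E
After byte 2 (0x00): reg=0x5A
After byte 3 (0xAB): reg=0xD9
After byte 4 (0xC5): reg=0x54
Register before byte 5: 0x54
After XOR with byte 0x25: 0x71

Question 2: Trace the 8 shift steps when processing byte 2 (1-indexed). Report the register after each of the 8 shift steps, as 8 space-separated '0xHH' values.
After byte 1 (0xB1): reg=0x1E
Register before byte 2: 0x1E
After XOR with byte 0x00: 0x1E

Answer: 0x3C 0x78 0xF0 0xE7 0xC9 0x95 0x2D 0x5A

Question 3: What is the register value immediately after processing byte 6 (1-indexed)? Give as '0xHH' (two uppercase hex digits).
Answer: 0x16

Derivation:
After byte 1 (0xB1): reg=0x1E
After byte 2 (0x00): reg=0x5A
After byte 3 (0xAB): reg=0xD9
After byte 4 (0xC5): reg=0x54
After byte 5 (0x25): reg=0x50
After byte 6 (0x3B): reg=0x16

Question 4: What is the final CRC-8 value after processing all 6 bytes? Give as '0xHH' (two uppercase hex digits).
After byte 1 (0xB1): reg=0x1E
After byte 2 (0x00): reg=0x5A
After byte 3 (0xAB): reg=0xD9
After byte 4 (0xC5): reg=0x54
After byte 5 (0x25): reg=0x50
After byte 6 (0x3B): reg=0x16

Answer: 0x16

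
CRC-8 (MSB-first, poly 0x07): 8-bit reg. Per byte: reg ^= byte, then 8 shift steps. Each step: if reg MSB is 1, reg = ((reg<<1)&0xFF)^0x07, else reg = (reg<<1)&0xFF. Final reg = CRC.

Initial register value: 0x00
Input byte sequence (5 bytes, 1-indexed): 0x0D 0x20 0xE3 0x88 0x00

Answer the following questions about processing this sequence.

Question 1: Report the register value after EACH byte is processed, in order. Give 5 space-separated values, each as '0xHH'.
0x23 0x09 0x98 0x70 0x57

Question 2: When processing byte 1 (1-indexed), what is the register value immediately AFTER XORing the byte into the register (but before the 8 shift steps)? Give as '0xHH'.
Register before byte 1: 0x00
Byte 1: 0x0D
0x00 XOR 0x0D = 0x0D

Answer: 0x0D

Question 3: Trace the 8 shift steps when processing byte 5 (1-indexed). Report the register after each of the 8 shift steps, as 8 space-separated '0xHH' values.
After byte 1 (0x0D): reg=0x23
After byte 2 (0x20): reg=0x09
After byte 3 (0xE3): reg=0x98
After byte 4 (0x88): reg=0x70
Register before byte 5: 0x70
After XOR with byte 0x00: 0x70

Answer: 0xE0 0xC7 0x89 0x15 0x2A 0x54 0xA8 0x57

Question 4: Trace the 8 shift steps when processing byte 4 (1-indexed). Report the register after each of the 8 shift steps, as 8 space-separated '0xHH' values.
Answer: 0x20 0x40 0x80 0x07 0x0E 0x1C 0x38 0x70

Derivation:
After byte 1 (0x0D): reg=0x23
After byte 2 (0x20): reg=0x09
After byte 3 (0xE3): reg=0x98
Register before byte 4: 0x98
After XOR with byte 0x88: 0x10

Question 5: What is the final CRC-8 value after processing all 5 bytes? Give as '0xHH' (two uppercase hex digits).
Answer: 0x57

Derivation:
After byte 1 (0x0D): reg=0x23
After byte 2 (0x20): reg=0x09
After byte 3 (0xE3): reg=0x98
After byte 4 (0x88): reg=0x70
After byte 5 (0x00): reg=0x57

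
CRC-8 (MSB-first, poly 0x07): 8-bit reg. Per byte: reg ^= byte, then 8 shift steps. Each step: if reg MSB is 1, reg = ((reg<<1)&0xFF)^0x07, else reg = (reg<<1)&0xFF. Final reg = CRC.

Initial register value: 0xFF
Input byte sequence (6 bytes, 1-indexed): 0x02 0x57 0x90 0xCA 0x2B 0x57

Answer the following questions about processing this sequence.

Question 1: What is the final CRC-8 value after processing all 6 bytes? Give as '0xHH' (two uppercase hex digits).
After byte 1 (0x02): reg=0xFD
After byte 2 (0x57): reg=0x5F
After byte 3 (0x90): reg=0x63
After byte 4 (0xCA): reg=0x56
After byte 5 (0x2B): reg=0x74
After byte 6 (0x57): reg=0xE9

Answer: 0xE9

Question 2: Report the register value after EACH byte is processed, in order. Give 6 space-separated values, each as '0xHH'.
0xFD 0x5F 0x63 0x56 0x74 0xE9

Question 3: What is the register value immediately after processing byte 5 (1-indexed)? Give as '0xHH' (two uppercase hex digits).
After byte 1 (0x02): reg=0xFD
After byte 2 (0x57): reg=0x5F
After byte 3 (0x90): reg=0x63
After byte 4 (0xCA): reg=0x56
After byte 5 (0x2B): reg=0x74

Answer: 0x74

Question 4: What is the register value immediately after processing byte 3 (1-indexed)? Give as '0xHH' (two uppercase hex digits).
After byte 1 (0x02): reg=0xFD
After byte 2 (0x57): reg=0x5F
After byte 3 (0x90): reg=0x63

Answer: 0x63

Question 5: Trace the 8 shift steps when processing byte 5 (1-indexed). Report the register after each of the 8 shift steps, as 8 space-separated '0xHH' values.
Answer: 0xFA 0xF3 0xE1 0xC5 0x8D 0x1D 0x3A 0x74

Derivation:
After byte 1 (0x02): reg=0xFD
After byte 2 (0x57): reg=0x5F
After byte 3 (0x90): reg=0x63
After byte 4 (0xCA): reg=0x56
Register before byte 5: 0x56
After XOR with byte 0x2B: 0x7D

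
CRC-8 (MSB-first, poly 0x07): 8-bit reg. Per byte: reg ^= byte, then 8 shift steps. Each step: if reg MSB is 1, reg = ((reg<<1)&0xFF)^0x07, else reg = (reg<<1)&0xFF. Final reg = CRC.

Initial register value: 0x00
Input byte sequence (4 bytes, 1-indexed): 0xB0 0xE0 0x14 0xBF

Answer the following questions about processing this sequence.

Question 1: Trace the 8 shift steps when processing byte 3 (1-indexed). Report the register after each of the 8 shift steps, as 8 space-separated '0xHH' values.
Answer: 0xED 0xDD 0xBD 0x7D 0xFA 0xF3 0xE1 0xC5

Derivation:
After byte 1 (0xB0): reg=0x19
After byte 2 (0xE0): reg=0xE1
Register before byte 3: 0xE1
After XOR with byte 0x14: 0xF5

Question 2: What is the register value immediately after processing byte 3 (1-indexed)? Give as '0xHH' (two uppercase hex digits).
Answer: 0xC5

Derivation:
After byte 1 (0xB0): reg=0x19
After byte 2 (0xE0): reg=0xE1
After byte 3 (0x14): reg=0xC5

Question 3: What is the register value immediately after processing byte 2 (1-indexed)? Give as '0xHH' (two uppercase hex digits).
Answer: 0xE1

Derivation:
After byte 1 (0xB0): reg=0x19
After byte 2 (0xE0): reg=0xE1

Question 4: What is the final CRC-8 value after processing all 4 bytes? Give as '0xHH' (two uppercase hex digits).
Answer: 0x61

Derivation:
After byte 1 (0xB0): reg=0x19
After byte 2 (0xE0): reg=0xE1
After byte 3 (0x14): reg=0xC5
After byte 4 (0xBF): reg=0x61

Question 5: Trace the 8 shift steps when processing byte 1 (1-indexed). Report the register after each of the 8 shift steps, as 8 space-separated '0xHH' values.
Register before byte 1: 0x00
After XOR with byte 0xB0: 0xB0

Answer: 0x67 0xCE 0x9B 0x31 0x62 0xC4 0x8F 0x19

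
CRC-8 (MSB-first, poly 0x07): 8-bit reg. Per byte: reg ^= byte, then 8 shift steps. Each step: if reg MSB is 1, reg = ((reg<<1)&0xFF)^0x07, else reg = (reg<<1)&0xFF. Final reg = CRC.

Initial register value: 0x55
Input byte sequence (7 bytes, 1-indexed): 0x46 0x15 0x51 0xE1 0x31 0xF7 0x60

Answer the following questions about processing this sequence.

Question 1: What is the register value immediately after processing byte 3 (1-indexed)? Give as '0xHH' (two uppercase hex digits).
Answer: 0xB9

Derivation:
After byte 1 (0x46): reg=0x79
After byte 2 (0x15): reg=0x03
After byte 3 (0x51): reg=0xB9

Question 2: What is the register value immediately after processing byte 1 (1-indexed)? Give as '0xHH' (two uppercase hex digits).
After byte 1 (0x46): reg=0x79

Answer: 0x79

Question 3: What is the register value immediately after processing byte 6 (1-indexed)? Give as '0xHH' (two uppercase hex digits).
Answer: 0x52

Derivation:
After byte 1 (0x46): reg=0x79
After byte 2 (0x15): reg=0x03
After byte 3 (0x51): reg=0xB9
After byte 4 (0xE1): reg=0x8F
After byte 5 (0x31): reg=0x33
After byte 6 (0xF7): reg=0x52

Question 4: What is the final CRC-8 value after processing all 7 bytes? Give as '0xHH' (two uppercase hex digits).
Answer: 0x9E

Derivation:
After byte 1 (0x46): reg=0x79
After byte 2 (0x15): reg=0x03
After byte 3 (0x51): reg=0xB9
After byte 4 (0xE1): reg=0x8F
After byte 5 (0x31): reg=0x33
After byte 6 (0xF7): reg=0x52
After byte 7 (0x60): reg=0x9E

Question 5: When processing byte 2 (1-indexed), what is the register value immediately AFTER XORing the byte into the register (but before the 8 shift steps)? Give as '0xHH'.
Register before byte 2: 0x79
Byte 2: 0x15
0x79 XOR 0x15 = 0x6C

Answer: 0x6C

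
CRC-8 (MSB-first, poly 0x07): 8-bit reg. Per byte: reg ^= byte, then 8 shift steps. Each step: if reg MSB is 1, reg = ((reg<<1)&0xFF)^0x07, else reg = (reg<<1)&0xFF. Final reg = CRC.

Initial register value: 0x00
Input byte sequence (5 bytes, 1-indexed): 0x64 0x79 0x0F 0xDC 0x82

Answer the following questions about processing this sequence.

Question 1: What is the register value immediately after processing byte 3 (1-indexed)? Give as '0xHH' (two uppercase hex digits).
After byte 1 (0x64): reg=0x3B
After byte 2 (0x79): reg=0xC9
After byte 3 (0x0F): reg=0x5C

Answer: 0x5C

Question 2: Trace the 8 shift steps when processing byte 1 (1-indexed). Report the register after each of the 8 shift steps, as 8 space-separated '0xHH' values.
Answer: 0xC8 0x97 0x29 0x52 0xA4 0x4F 0x9E 0x3B

Derivation:
Register before byte 1: 0x00
After XOR with byte 0x64: 0x64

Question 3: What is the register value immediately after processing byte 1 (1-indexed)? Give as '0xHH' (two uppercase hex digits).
Answer: 0x3B

Derivation:
After byte 1 (0x64): reg=0x3B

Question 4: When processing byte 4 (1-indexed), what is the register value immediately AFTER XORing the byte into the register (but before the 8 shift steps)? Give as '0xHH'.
Answer: 0x80

Derivation:
Register before byte 4: 0x5C
Byte 4: 0xDC
0x5C XOR 0xDC = 0x80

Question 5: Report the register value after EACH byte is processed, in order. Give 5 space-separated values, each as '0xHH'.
0x3B 0xC9 0x5C 0x89 0x31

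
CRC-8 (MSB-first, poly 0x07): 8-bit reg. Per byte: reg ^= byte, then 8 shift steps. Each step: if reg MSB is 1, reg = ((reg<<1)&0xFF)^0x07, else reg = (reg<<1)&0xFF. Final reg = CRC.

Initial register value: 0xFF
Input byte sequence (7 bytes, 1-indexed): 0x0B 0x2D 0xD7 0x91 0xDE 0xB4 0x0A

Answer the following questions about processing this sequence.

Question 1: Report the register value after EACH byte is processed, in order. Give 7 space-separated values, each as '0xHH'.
0xC2 0x83 0xAB 0xA6 0x6F 0x0F 0x1B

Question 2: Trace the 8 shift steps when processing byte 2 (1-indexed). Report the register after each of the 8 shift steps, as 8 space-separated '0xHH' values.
Answer: 0xD9 0xB5 0x6D 0xDA 0xB3 0x61 0xC2 0x83

Derivation:
After byte 1 (0x0B): reg=0xC2
Register before byte 2: 0xC2
After XOR with byte 0x2D: 0xEF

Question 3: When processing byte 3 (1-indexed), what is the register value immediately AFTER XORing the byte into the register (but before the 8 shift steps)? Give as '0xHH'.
Answer: 0x54

Derivation:
Register before byte 3: 0x83
Byte 3: 0xD7
0x83 XOR 0xD7 = 0x54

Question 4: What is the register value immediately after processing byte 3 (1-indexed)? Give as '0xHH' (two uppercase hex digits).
Answer: 0xAB

Derivation:
After byte 1 (0x0B): reg=0xC2
After byte 2 (0x2D): reg=0x83
After byte 3 (0xD7): reg=0xAB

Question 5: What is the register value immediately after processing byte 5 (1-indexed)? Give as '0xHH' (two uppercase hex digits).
After byte 1 (0x0B): reg=0xC2
After byte 2 (0x2D): reg=0x83
After byte 3 (0xD7): reg=0xAB
After byte 4 (0x91): reg=0xA6
After byte 5 (0xDE): reg=0x6F

Answer: 0x6F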